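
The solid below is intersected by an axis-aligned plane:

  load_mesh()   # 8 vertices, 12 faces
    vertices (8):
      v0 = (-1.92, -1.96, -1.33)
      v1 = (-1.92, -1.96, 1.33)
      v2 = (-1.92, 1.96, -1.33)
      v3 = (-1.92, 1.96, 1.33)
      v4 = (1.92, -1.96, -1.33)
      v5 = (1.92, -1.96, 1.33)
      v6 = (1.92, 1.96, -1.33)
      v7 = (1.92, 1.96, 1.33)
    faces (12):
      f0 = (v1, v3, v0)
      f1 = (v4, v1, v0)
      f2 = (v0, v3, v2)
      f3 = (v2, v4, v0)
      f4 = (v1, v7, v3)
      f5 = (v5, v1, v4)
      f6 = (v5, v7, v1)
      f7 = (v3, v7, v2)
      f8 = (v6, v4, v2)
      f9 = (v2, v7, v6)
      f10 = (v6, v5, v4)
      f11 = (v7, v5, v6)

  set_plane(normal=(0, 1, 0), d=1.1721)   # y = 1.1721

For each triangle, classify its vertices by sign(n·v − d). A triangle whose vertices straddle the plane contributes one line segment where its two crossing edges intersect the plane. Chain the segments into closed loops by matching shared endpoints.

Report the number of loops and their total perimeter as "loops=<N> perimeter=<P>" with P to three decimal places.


Straddling triangles (8 of 12):
  (v1,v3,v0) [-+-] → (-1.92, 1.1721, 1.33)–(-1.92, 1.1721, 0.795354)  len=0.5346
  (v0,v3,v2) [-++] → (-1.92, 1.1721, 0.795354)–(-1.92, 1.1721, -1.33)  len=2.1254
  (v2,v4,v0) [+--] → (-1.14818, 1.1721, -1.33)–(-1.92, 1.1721, -1.33)  len=0.7718
  (v1,v7,v3) [-++] → (1.14818, 1.1721, 1.33)–(-1.92, 1.1721, 1.33)  len=3.0682
  (v5,v7,v1) [-+-] → (1.92, 1.1721, 1.33)–(1.14818, 1.1721, 1.33)  len=0.7718
  (v6,v4,v2) [+-+] → (1.92, 1.1721, -1.33)–(-1.14818, 1.1721, -1.33)  len=3.0682
  (v6,v5,v4) [+--] → (1.92, 1.1721, -0.795354)–(1.92, 1.1721, -1.33)  len=0.5346
  (v7,v5,v6) [+-+] → (1.92, 1.1721, 1.33)–(1.92, 1.1721, -0.795354)  len=2.1254

Chained into 1 loop(s):
  loop 1: 8 segments, perimeter = 13.0000
Total perimeter = 13.000

loops=1 perimeter=13.000


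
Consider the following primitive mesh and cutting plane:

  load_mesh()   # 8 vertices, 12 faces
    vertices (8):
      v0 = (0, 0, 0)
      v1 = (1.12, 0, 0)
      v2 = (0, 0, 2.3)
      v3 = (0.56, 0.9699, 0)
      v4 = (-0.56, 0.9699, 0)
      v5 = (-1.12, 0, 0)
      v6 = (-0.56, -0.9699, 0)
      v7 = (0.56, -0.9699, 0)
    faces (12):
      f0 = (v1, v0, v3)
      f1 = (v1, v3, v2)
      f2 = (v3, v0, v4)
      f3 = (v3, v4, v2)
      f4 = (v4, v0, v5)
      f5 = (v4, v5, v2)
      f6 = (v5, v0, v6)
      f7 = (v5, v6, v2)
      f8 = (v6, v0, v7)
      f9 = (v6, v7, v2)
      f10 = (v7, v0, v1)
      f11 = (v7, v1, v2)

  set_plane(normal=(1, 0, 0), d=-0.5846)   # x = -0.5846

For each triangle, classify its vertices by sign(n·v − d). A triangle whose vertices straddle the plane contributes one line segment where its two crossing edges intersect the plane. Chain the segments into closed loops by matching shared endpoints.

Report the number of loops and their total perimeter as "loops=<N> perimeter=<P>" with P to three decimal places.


loops=1 perimeter=4.731

Straddling triangles (4 of 12):
  (v4,v0,v5) [++-] → (-0.5846, 0, 0)–(-0.5846, 0.927294, 0)  len=0.9273
  (v4,v5,v2) [+-+] → (-0.5846, 0.927294, 0)–(-0.5846, 0, 1.09948)  len=1.4383
  (v5,v0,v6) [-++] → (-0.5846, 0, 0)–(-0.5846, -0.927294, 0)  len=0.9273
  (v5,v6,v2) [-++] → (-0.5846, -0.927294, 0)–(-0.5846, 0, 1.09948)  len=1.4383

Chained into 1 loop(s):
  loop 1: 4 segments, perimeter = 4.7312
Total perimeter = 4.731


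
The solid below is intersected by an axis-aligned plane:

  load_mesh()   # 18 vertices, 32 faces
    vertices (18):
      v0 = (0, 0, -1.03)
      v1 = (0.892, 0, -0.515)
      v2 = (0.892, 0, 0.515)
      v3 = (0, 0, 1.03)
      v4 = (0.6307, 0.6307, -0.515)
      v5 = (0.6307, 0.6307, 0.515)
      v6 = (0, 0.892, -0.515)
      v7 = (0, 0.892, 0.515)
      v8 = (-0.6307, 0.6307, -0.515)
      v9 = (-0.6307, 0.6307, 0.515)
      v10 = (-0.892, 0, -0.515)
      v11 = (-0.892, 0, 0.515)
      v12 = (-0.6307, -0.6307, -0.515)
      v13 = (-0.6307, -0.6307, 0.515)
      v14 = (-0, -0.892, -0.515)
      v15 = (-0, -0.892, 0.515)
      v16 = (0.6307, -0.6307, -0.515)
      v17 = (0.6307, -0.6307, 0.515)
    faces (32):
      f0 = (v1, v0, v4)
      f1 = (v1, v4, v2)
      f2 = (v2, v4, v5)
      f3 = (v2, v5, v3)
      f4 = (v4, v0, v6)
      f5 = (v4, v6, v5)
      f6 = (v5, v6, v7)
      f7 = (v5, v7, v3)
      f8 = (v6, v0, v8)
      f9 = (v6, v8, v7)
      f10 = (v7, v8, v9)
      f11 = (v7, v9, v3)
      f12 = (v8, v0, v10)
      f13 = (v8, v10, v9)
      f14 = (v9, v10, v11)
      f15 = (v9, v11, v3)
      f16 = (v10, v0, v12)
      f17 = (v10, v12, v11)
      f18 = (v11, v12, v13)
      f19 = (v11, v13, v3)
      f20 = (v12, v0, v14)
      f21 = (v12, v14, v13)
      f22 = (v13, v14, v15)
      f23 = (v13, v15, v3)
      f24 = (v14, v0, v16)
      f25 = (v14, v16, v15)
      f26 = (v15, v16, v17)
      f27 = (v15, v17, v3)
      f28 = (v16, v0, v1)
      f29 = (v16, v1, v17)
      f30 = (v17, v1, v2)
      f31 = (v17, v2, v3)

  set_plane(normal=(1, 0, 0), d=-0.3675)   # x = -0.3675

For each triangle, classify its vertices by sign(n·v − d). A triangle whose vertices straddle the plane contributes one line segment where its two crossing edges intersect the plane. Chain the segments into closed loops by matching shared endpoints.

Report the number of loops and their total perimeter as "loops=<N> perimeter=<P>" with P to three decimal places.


loops=1 perimeter=5.291

Straddling triangles (12 of 32):
  (v6,v0,v8) [++-] → (-0.3675, 0.3675, -0.729917)–(-0.3675, 0.739744, -0.515)  len=0.4298
  (v6,v8,v7) [+-+] → (-0.3675, 0.739744, -0.515)–(-0.3675, 0.739744, -0.0851665)  len=0.4298
  (v7,v8,v9) [+--] → (-0.3675, 0.739744, -0.0851665)–(-0.3675, 0.739744, 0.515)  len=0.6002
  (v7,v9,v3) [+-+] → (-0.3675, 0.739744, 0.515)–(-0.3675, 0.3675, 0.729917)  len=0.4298
  (v8,v0,v10) [-+-] → (-0.3675, 0.3675, -0.729917)–(-0.3675, 0, -0.817822)  len=0.3779
  (v9,v11,v3) [--+] → (-0.3675, 0, 0.817822)–(-0.3675, 0.3675, 0.729917)  len=0.3779
  (v10,v0,v12) [-+-] → (-0.3675, 0, -0.817822)–(-0.3675, -0.3675, -0.729917)  len=0.3779
  (v11,v13,v3) [--+] → (-0.3675, -0.3675, 0.729917)–(-0.3675, 0, 0.817822)  len=0.3779
  (v12,v0,v14) [-++] → (-0.3675, -0.3675, -0.729917)–(-0.3675, -0.739744, -0.515)  len=0.4298
  (v12,v14,v13) [-+-] → (-0.3675, -0.739744, -0.515)–(-0.3675, -0.739744, 0.0851665)  len=0.6002
  (v13,v14,v15) [-++] → (-0.3675, -0.739744, 0.0851665)–(-0.3675, -0.739744, 0.515)  len=0.4298
  (v13,v15,v3) [-++] → (-0.3675, -0.739744, 0.515)–(-0.3675, -0.3675, 0.729917)  len=0.4298

Chained into 1 loop(s):
  loop 1: 12 segments, perimeter = 5.2908
Total perimeter = 5.291


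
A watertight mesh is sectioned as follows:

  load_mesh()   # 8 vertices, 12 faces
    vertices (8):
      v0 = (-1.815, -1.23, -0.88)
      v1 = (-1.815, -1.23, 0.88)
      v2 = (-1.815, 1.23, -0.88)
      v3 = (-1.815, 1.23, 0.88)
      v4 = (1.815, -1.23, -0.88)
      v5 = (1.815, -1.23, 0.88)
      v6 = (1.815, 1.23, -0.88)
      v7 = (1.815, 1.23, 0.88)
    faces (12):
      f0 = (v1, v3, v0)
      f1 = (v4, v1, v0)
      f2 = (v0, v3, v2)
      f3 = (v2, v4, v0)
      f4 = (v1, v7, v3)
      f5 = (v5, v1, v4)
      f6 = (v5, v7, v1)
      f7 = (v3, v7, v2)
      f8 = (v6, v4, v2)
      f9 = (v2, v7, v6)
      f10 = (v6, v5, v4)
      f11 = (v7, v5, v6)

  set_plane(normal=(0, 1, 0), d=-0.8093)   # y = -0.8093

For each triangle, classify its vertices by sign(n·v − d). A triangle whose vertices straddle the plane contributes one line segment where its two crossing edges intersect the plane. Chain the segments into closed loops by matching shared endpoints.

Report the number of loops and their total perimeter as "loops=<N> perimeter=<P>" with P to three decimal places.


Straddling triangles (8 of 12):
  (v1,v3,v0) [-+-] → (-1.815, -0.8093, 0.88)–(-1.815, -0.8093, -0.579011)  len=1.4590
  (v0,v3,v2) [-++] → (-1.815, -0.8093, -0.579011)–(-1.815, -0.8093, -0.88)  len=0.3010
  (v2,v4,v0) [+--] → (1.19421, -0.8093, -0.88)–(-1.815, -0.8093, -0.88)  len=3.0092
  (v1,v7,v3) [-++] → (-1.19421, -0.8093, 0.88)–(-1.815, -0.8093, 0.88)  len=0.6208
  (v5,v7,v1) [-+-] → (1.815, -0.8093, 0.88)–(-1.19421, -0.8093, 0.88)  len=3.0092
  (v6,v4,v2) [+-+] → (1.815, -0.8093, -0.88)–(1.19421, -0.8093, -0.88)  len=0.6208
  (v6,v5,v4) [+--] → (1.815, -0.8093, 0.579011)–(1.815, -0.8093, -0.88)  len=1.4590
  (v7,v5,v6) [+-+] → (1.815, -0.8093, 0.88)–(1.815, -0.8093, 0.579011)  len=0.3010

Chained into 1 loop(s):
  loop 1: 8 segments, perimeter = 10.7800
Total perimeter = 10.780

loops=1 perimeter=10.780


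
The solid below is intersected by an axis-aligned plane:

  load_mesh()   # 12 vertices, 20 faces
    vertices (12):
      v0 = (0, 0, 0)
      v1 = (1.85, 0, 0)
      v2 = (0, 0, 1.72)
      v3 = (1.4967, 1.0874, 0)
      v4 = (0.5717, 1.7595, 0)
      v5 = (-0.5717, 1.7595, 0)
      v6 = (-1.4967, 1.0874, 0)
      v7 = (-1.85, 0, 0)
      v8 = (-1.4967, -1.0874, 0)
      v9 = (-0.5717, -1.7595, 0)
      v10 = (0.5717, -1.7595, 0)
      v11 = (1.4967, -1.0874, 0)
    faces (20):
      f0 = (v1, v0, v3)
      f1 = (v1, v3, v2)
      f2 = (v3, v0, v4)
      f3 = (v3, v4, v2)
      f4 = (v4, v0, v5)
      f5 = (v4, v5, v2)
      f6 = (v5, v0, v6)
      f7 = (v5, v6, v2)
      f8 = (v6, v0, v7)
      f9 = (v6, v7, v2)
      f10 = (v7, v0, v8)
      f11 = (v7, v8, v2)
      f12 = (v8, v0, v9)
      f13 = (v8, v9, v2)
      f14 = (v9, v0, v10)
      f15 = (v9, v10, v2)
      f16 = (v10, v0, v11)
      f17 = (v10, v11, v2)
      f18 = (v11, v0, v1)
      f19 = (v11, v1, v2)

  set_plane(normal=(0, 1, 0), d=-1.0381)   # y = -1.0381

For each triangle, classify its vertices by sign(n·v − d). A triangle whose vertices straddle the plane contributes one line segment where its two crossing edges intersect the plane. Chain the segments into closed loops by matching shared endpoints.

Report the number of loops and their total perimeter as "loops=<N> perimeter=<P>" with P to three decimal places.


Straddling triangles (10 of 20):
  (v7,v0,v8) [++-] → (-1.42884, -1.0381, 0)–(-1.51272, -1.0381, 0)  len=0.0839
  (v7,v8,v2) [+-+] → (-1.51272, -1.0381, 0)–(-1.42884, -1.0381, 0.0779805)  len=0.1145
  (v8,v0,v9) [-+-] → (-1.42884, -1.0381, 0)–(-0.337301, -1.0381, 0)  len=1.0915
  (v8,v9,v2) [--+] → (-0.337301, -1.0381, 0.705205)–(-1.42884, -1.0381, 0.0779805)  len=1.2589
  (v9,v0,v10) [-+-] → (-0.337301, -1.0381, 0)–(0.337301, -1.0381, 0)  len=0.6746
  (v9,v10,v2) [--+] → (0.337301, -1.0381, 0.705205)–(-0.337301, -1.0381, 0.705205)  len=0.6746
  (v10,v0,v11) [-+-] → (0.337301, -1.0381, 0)–(1.42884, -1.0381, 0)  len=1.0915
  (v10,v11,v2) [--+] → (1.42884, -1.0381, 0.0779805)–(0.337301, -1.0381, 0.705205)  len=1.2589
  (v11,v0,v1) [-++] → (1.42884, -1.0381, 0)–(1.51272, -1.0381, 0)  len=0.0839
  (v11,v1,v2) [-++] → (1.51272, -1.0381, 0)–(1.42884, -1.0381, 0.0779805)  len=0.1145

Chained into 1 loop(s):
  loop 1: 10 segments, perimeter = 6.4469
Total perimeter = 6.447

loops=1 perimeter=6.447


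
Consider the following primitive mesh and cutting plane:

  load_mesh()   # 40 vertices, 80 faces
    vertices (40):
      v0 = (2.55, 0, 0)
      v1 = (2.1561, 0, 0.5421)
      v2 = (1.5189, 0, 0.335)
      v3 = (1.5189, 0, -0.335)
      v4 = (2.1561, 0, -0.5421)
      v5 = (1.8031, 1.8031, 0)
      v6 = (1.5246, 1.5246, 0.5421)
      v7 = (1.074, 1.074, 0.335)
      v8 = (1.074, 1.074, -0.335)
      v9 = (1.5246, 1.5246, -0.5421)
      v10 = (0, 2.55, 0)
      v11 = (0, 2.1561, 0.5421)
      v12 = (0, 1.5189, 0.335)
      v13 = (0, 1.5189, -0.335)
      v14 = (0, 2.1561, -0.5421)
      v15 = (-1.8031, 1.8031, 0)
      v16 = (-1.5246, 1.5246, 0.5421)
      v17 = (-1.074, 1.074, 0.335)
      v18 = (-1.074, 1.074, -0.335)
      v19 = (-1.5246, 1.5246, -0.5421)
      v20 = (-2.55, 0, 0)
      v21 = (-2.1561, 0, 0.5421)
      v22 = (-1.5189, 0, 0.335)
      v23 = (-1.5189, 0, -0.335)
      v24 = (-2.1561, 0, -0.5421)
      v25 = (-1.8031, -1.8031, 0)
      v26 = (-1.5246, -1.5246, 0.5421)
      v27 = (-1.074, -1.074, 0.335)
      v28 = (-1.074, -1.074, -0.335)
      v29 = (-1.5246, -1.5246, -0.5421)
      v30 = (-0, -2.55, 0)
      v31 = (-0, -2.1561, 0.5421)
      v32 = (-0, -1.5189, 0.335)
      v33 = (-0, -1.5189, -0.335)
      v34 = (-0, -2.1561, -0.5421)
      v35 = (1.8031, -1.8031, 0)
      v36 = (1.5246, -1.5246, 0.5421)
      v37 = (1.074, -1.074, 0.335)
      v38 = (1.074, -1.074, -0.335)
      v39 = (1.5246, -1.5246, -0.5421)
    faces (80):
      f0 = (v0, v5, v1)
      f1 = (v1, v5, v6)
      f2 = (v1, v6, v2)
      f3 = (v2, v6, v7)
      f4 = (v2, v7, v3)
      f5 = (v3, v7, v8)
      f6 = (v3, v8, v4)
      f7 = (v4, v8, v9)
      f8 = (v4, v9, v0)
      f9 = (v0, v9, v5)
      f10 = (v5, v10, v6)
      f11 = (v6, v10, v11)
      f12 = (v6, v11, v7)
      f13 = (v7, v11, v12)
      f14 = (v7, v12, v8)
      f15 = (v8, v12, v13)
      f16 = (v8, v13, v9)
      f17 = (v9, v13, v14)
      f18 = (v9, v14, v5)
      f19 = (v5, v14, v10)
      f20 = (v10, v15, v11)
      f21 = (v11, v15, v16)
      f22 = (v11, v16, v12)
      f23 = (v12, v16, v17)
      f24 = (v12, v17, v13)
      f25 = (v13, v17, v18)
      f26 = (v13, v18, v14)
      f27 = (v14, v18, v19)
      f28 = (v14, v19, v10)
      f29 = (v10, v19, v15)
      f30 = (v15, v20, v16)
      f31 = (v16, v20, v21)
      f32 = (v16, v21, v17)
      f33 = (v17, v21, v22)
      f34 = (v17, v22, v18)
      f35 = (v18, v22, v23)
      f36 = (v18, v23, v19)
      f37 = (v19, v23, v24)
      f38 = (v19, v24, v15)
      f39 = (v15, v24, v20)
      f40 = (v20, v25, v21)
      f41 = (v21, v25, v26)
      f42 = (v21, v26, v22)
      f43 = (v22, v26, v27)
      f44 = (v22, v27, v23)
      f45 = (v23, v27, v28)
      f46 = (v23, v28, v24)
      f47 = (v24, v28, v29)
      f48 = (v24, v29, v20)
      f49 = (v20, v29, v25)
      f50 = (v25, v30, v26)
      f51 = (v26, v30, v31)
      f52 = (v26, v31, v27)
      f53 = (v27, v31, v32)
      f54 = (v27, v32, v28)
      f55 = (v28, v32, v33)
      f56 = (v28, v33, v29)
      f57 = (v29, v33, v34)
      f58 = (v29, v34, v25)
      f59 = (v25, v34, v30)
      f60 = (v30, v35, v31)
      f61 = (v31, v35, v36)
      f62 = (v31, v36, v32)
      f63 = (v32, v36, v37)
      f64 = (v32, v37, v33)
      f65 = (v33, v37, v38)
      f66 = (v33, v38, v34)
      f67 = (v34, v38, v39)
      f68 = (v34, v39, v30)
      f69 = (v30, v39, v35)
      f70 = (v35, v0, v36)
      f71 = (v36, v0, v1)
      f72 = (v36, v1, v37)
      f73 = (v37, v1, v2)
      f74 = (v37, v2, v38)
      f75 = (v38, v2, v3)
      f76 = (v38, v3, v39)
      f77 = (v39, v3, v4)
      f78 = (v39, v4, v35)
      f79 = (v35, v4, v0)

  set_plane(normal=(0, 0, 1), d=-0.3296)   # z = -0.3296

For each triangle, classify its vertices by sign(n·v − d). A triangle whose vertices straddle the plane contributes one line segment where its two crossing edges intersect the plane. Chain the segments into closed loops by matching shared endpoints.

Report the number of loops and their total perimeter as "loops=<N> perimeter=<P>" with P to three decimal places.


Straddling triangles (32 of 80):
  (v2,v7,v3) [++-] → (1.51531, 0.00865612, -0.3296)–(1.5189, 0, -0.3296)  len=0.0094
  (v3,v7,v8) [-+-] → (1.51531, 0.00865612, -0.3296)–(1.074, 1.074, -0.3296)  len=1.1531
  (v4,v9,v0) [--+] → (1.92655, 0.926966, -0.3296)–(2.31051, 0, -0.3296)  len=1.0033
  (v0,v9,v5) [+-+] → (1.92655, 0.926966, -0.3296)–(1.63377, 1.63377, -0.3296)  len=0.7650
  (v7,v12,v8) [++-] → (1.06534, 1.07759, -0.3296)–(1.074, 1.074, -0.3296)  len=0.0094
  (v8,v12,v13) [-+-] → (1.06534, 1.07759, -0.3296)–(0, 1.5189, -0.3296)  len=1.1531
  (v9,v14,v5) [--+] → (0.706805, 2.01773, -0.3296)–(1.63377, 1.63377, -0.3296)  len=1.0033
  (v5,v14,v10) [+-+] → (0.706805, 2.01773, -0.3296)–(0, 2.31051, -0.3296)  len=0.7650
  (v12,v17,v13) [++-] → (-0.00865612, 1.51531, -0.3296)–(0, 1.5189, -0.3296)  len=0.0094
  (v13,v17,v18) [-+-] → (-0.00865612, 1.51531, -0.3296)–(-1.074, 1.074, -0.3296)  len=1.1531
  (v14,v19,v10) [--+] → (-0.926966, 1.92655, -0.3296)–(0, 2.31051, -0.3296)  len=1.0033
  (v10,v19,v15) [+-+] → (-0.926966, 1.92655, -0.3296)–(-1.63377, 1.63377, -0.3296)  len=0.7650
  (v17,v22,v18) [++-] → (-1.07759, 1.06534, -0.3296)–(-1.074, 1.074, -0.3296)  len=0.0094
  (v18,v22,v23) [-+-] → (-1.07759, 1.06534, -0.3296)–(-1.5189, 0, -0.3296)  len=1.1531
  (v19,v24,v15) [--+] → (-2.01773, 0.706805, -0.3296)–(-1.63377, 1.63377, -0.3296)  len=1.0033
  (v15,v24,v20) [+-+] → (-2.01773, 0.706805, -0.3296)–(-2.31051, 0, -0.3296)  len=0.7650
  (v22,v27,v23) [++-] → (-1.51531, -0.00865612, -0.3296)–(-1.5189, 0, -0.3296)  len=0.0094
  (v23,v27,v28) [-+-] → (-1.51531, -0.00865612, -0.3296)–(-1.074, -1.074, -0.3296)  len=1.1531
  (v24,v29,v20) [--+] → (-1.92655, -0.926966, -0.3296)–(-2.31051, 0, -0.3296)  len=1.0033
  (v20,v29,v25) [+-+] → (-1.92655, -0.926966, -0.3296)–(-1.63377, -1.63377, -0.3296)  len=0.7650
  (v27,v32,v28) [++-] → (-1.06534, -1.07759, -0.3296)–(-1.074, -1.074, -0.3296)  len=0.0094
  (v28,v32,v33) [-+-] → (-1.06534, -1.07759, -0.3296)–(0, -1.5189, -0.3296)  len=1.1531
  (v29,v34,v25) [--+] → (-0.706805, -2.01773, -0.3296)–(-1.63377, -1.63377, -0.3296)  len=1.0033
  (v25,v34,v30) [+-+] → (-0.706805, -2.01773, -0.3296)–(0, -2.31051, -0.3296)  len=0.7650
  (v32,v37,v33) [++-] → (0.00865612, -1.51531, -0.3296)–(0, -1.5189, -0.3296)  len=0.0094
  (v33,v37,v38) [-+-] → (0.00865612, -1.51531, -0.3296)–(1.074, -1.074, -0.3296)  len=1.1531
  (v34,v39,v30) [--+] → (0.926966, -1.92655, -0.3296)–(0, -2.31051, -0.3296)  len=1.0033
  (v30,v39,v35) [+-+] → (0.926966, -1.92655, -0.3296)–(1.63377, -1.63377, -0.3296)  len=0.7650
  (v37,v2,v38) [++-] → (1.07759, -1.06534, -0.3296)–(1.074, -1.074, -0.3296)  len=0.0094
  (v38,v2,v3) [-+-] → (1.07759, -1.06534, -0.3296)–(1.5189, 0, -0.3296)  len=1.1531
  (v39,v4,v35) [--+] → (2.01773, -0.706805, -0.3296)–(1.63377, -1.63377, -0.3296)  len=1.0033
  (v35,v4,v0) [+-+] → (2.01773, -0.706805, -0.3296)–(2.31051, 0, -0.3296)  len=0.7650

Chained into 2 loop(s):
  loop 1: 16 segments, perimeter = 9.3000
  loop 2: 16 segments, perimeter = 14.1471
Total perimeter = 23.447

loops=2 perimeter=23.447


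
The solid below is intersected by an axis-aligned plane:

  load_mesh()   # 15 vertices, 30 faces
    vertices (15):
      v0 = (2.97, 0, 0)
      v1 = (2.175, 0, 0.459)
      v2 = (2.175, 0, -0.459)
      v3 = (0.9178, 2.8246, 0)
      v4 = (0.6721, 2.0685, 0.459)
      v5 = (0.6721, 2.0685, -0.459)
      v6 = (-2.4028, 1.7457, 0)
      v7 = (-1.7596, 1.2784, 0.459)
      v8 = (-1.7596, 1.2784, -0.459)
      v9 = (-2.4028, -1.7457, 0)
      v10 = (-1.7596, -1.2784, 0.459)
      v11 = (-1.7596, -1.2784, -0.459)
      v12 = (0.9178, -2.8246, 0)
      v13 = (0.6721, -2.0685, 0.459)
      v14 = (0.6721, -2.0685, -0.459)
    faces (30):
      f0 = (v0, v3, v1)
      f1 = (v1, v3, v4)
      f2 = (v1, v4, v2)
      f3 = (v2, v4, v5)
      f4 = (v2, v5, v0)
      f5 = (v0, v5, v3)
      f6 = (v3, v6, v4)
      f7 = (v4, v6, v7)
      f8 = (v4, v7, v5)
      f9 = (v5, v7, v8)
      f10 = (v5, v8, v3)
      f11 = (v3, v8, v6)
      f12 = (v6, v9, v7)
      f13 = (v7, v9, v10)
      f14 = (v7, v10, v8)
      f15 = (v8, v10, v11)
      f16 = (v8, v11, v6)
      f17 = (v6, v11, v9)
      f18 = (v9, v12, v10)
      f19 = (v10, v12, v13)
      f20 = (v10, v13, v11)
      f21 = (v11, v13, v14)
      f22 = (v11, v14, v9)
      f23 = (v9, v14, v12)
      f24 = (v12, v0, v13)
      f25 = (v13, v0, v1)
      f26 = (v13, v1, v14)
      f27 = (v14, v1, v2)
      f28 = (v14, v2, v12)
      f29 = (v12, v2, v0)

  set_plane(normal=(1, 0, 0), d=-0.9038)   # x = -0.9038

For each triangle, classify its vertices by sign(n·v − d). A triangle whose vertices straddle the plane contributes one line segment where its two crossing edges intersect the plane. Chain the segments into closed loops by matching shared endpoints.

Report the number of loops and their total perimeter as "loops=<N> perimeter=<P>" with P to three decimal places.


loops=2 perimeter=5.105

Straddling triangles (12 of 30):
  (v3,v6,v4) [+-+] → (-0.9038, 2.23274, 0)–(-0.9038, 1.90306, 0.22376)  len=0.3984
  (v4,v6,v7) [+--] → (-0.9038, 1.90306, 0.22376)–(-0.9038, 1.55646, 0.459)  len=0.4189
  (v4,v7,v5) [+-+] → (-0.9038, 1.55646, 0.459)–(-0.9038, 1.55646, 0.135924)  len=0.3231
  (v5,v7,v8) [+--] → (-0.9038, 1.55646, 0.135924)–(-0.9038, 1.55646, -0.459)  len=0.5949
  (v5,v8,v3) [+-+] → (-0.9038, 1.55646, -0.459)–(-0.9038, 1.77262, -0.312286)  len=0.2612
  (v3,v8,v6) [+--] → (-0.9038, 1.77262, -0.312286)–(-0.9038, 2.23274, 0)  len=0.5561
  (v9,v12,v10) [-+-] → (-0.9038, -2.23274, 0)–(-0.9038, -1.77262, 0.312286)  len=0.5561
  (v10,v12,v13) [-++] → (-0.9038, -1.77262, 0.312286)–(-0.9038, -1.55646, 0.459)  len=0.2612
  (v10,v13,v11) [-+-] → (-0.9038, -1.55646, 0.459)–(-0.9038, -1.55646, -0.135924)  len=0.5949
  (v11,v13,v14) [-++] → (-0.9038, -1.55646, -0.135924)–(-0.9038, -1.55646, -0.459)  len=0.3231
  (v11,v14,v9) [-+-] → (-0.9038, -1.55646, -0.459)–(-0.9038, -1.90306, -0.22376)  len=0.4189
  (v9,v14,v12) [-++] → (-0.9038, -1.90306, -0.22376)–(-0.9038, -2.23274, 0)  len=0.3984

Chained into 2 loop(s):
  loop 1: 6 segments, perimeter = 2.5527
  loop 2: 6 segments, perimeter = 2.5527
Total perimeter = 5.105


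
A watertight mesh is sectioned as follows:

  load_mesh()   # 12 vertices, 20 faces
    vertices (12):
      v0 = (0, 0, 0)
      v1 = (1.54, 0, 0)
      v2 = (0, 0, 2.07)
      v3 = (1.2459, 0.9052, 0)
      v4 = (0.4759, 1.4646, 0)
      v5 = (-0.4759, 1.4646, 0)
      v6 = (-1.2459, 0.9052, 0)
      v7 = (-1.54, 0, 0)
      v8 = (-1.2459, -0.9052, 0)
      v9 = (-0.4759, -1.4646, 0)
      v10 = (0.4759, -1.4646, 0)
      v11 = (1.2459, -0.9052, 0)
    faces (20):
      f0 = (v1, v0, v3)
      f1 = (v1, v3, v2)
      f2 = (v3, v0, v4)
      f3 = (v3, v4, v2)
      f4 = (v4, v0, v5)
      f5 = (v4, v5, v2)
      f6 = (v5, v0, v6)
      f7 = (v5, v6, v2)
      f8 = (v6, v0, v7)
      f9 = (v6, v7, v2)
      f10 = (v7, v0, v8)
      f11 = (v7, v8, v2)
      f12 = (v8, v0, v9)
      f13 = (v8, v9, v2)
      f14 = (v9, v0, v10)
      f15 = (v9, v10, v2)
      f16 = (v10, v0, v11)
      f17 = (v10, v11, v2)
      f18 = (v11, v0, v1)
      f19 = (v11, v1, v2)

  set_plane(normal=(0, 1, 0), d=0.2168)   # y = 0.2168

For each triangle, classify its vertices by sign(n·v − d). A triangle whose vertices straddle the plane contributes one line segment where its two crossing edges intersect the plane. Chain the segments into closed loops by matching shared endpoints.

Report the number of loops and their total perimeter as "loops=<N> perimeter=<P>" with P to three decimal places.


loops=1 perimeter=7.597

Straddling triangles (10 of 20):
  (v1,v0,v3) [--+] → (0.298399, 0.2168, 0)–(1.46956, 0.2168, 0)  len=1.1712
  (v1,v3,v2) [-+-] → (1.46956, 0.2168, 0)–(0.298399, 0.2168, 1.57422)  len=1.9621
  (v3,v0,v4) [+-+] → (0.298399, 0.2168, 0)–(0.0704459, 0.2168, 0)  len=0.2280
  (v3,v4,v2) [++-] → (0.0704459, 0.2168, 1.76358)–(0.298399, 0.2168, 1.57422)  len=0.2963
  (v4,v0,v5) [+-+] → (0.0704459, 0.2168, 0)–(-0.0704459, 0.2168, 0)  len=0.1409
  (v4,v5,v2) [++-] → (-0.0704459, 0.2168, 1.76358)–(0.0704459, 0.2168, 1.76358)  len=0.1409
  (v5,v0,v6) [+-+] → (-0.0704459, 0.2168, 0)–(-0.298399, 0.2168, 0)  len=0.2280
  (v5,v6,v2) [++-] → (-0.298399, 0.2168, 1.57422)–(-0.0704459, 0.2168, 1.76358)  len=0.2963
  (v6,v0,v7) [+--] → (-0.298399, 0.2168, 0)–(-1.46956, 0.2168, 0)  len=1.1712
  (v6,v7,v2) [+--] → (-1.46956, 0.2168, 0)–(-0.298399, 0.2168, 1.57422)  len=1.9621

Chained into 1 loop(s):
  loop 1: 10 segments, perimeter = 7.5969
Total perimeter = 7.597


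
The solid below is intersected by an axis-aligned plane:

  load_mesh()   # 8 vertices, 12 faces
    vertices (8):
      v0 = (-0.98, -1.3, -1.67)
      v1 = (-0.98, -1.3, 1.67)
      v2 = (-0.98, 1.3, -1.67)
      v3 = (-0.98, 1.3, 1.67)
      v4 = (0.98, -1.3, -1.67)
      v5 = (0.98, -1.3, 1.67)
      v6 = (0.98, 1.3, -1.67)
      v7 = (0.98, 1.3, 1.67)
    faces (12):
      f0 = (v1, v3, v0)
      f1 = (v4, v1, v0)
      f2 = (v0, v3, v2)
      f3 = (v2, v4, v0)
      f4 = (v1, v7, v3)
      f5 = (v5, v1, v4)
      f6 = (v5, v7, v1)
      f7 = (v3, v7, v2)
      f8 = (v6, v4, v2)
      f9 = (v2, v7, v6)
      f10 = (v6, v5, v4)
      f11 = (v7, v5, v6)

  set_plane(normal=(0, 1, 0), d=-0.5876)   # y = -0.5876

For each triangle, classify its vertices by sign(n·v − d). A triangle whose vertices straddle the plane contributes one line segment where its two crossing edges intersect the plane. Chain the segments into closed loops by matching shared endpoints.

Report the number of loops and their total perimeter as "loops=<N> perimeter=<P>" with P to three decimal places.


Straddling triangles (8 of 12):
  (v1,v3,v0) [-+-] → (-0.98, -0.5876, 1.67)–(-0.98, -0.5876, -0.75484)  len=2.4248
  (v0,v3,v2) [-++] → (-0.98, -0.5876, -0.75484)–(-0.98, -0.5876, -1.67)  len=0.9152
  (v2,v4,v0) [+--] → (0.44296, -0.5876, -1.67)–(-0.98, -0.5876, -1.67)  len=1.4230
  (v1,v7,v3) [-++] → (-0.44296, -0.5876, 1.67)–(-0.98, -0.5876, 1.67)  len=0.5370
  (v5,v7,v1) [-+-] → (0.98, -0.5876, 1.67)–(-0.44296, -0.5876, 1.67)  len=1.4230
  (v6,v4,v2) [+-+] → (0.98, -0.5876, -1.67)–(0.44296, -0.5876, -1.67)  len=0.5370
  (v6,v5,v4) [+--] → (0.98, -0.5876, 0.75484)–(0.98, -0.5876, -1.67)  len=2.4248
  (v7,v5,v6) [+-+] → (0.98, -0.5876, 1.67)–(0.98, -0.5876, 0.75484)  len=0.9152

Chained into 1 loop(s):
  loop 1: 8 segments, perimeter = 10.6000
Total perimeter = 10.600

loops=1 perimeter=10.600


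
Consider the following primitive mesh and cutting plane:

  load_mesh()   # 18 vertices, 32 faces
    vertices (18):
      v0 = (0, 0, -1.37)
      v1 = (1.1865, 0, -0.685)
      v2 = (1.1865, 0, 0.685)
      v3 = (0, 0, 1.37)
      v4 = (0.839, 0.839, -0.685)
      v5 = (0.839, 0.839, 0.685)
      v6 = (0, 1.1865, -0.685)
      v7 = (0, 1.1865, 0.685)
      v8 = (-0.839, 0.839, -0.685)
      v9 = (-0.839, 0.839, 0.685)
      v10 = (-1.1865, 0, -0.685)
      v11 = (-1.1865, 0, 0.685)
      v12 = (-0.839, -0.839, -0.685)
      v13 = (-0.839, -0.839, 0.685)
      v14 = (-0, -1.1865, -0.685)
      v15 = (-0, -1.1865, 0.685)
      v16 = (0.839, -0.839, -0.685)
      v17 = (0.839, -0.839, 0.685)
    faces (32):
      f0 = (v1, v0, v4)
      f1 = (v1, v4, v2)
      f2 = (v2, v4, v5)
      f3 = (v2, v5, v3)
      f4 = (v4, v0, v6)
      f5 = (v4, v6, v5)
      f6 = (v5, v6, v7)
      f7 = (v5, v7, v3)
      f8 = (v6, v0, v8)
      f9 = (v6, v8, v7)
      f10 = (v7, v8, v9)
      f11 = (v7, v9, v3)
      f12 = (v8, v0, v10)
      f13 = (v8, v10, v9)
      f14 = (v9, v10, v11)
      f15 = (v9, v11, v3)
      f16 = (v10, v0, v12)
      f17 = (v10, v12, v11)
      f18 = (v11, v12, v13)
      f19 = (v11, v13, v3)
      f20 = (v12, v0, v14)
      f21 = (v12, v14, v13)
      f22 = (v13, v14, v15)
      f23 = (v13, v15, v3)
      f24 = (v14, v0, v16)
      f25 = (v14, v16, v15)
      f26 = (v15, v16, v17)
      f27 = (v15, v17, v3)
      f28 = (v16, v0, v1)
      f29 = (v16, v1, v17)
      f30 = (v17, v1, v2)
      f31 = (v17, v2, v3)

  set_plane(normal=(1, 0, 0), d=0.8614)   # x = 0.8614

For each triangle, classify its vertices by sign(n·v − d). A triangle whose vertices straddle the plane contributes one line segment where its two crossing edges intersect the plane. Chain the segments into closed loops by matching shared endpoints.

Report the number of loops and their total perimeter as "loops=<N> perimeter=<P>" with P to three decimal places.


Straddling triangles (8 of 32):
  (v1,v0,v4) [+--] → (0.8614, 0, -0.872689)–(0.8614, 0.784918, -0.685)  len=0.8070
  (v1,v4,v2) [+-+] → (0.8614, 0.784918, -0.685)–(0.8614, 0.784918, -0.596689)  len=0.0883
  (v2,v4,v5) [+--] → (0.8614, 0.784918, -0.596689)–(0.8614, 0.784918, 0.685)  len=1.2817
  (v2,v5,v3) [+--] → (0.8614, 0.784918, 0.685)–(0.8614, 0, 0.872689)  len=0.8070
  (v16,v0,v1) [--+] → (0.8614, 0, -0.872689)–(0.8614, -0.784918, -0.685)  len=0.8070
  (v16,v1,v17) [-+-] → (0.8614, -0.784918, -0.685)–(0.8614, -0.784918, 0.596689)  len=1.2817
  (v17,v1,v2) [-++] → (0.8614, -0.784918, 0.596689)–(0.8614, -0.784918, 0.685)  len=0.0883
  (v17,v2,v3) [-+-] → (0.8614, -0.784918, 0.685)–(0.8614, 0, 0.872689)  len=0.8070

Chained into 1 loop(s):
  loop 1: 8 segments, perimeter = 5.9682
Total perimeter = 5.968

loops=1 perimeter=5.968


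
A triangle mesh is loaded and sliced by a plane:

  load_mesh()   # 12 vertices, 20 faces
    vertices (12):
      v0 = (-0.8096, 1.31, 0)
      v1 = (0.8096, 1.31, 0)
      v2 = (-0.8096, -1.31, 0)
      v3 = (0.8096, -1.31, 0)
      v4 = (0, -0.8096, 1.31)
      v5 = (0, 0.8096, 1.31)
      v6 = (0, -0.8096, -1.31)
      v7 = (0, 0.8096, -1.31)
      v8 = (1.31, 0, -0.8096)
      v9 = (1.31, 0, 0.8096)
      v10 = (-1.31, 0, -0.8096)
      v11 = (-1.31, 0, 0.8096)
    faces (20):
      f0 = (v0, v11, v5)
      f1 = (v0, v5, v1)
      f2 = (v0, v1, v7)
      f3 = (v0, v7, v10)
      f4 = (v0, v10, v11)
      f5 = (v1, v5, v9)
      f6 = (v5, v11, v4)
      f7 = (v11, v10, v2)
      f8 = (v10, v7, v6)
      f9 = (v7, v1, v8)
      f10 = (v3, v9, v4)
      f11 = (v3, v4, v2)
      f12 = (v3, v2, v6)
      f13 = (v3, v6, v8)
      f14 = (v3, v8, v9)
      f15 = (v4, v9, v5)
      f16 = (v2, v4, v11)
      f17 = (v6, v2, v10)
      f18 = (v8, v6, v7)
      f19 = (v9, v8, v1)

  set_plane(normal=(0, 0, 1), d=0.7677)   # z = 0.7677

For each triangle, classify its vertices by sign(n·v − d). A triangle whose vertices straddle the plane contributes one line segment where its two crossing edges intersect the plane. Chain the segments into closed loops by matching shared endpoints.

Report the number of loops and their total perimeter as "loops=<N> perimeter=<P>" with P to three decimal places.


loops=1 perimeter=6.999

Straddling triangles (10 of 20):
  (v0,v11,v5) [-++] → (-1.2841, 0.0677977, 0.7677)–(-0.33515, 1.01675, 0.7677)  len=1.3420
  (v0,v5,v1) [-+-] → (-0.33515, 1.01675, 0.7677)–(0.33515, 1.01675, 0.7677)  len=0.6703
  (v0,v10,v11) [--+] → (-1.31, 0, 0.7677)–(-1.2841, 0.0677977, 0.7677)  len=0.0726
  (v1,v5,v9) [-++] → (0.33515, 1.01675, 0.7677)–(1.2841, 0.0677977, 0.7677)  len=1.3420
  (v11,v10,v2) [+--] → (-1.31, 0, 0.7677)–(-1.2841, -0.0677977, 0.7677)  len=0.0726
  (v3,v9,v4) [-++] → (1.2841, -0.0677977, 0.7677)–(0.33515, -1.01675, 0.7677)  len=1.3420
  (v3,v4,v2) [-+-] → (0.33515, -1.01675, 0.7677)–(-0.33515, -1.01675, 0.7677)  len=0.6703
  (v3,v8,v9) [--+] → (1.31, 0, 0.7677)–(1.2841, -0.0677977, 0.7677)  len=0.0726
  (v2,v4,v11) [-++] → (-0.33515, -1.01675, 0.7677)–(-1.2841, -0.0677977, 0.7677)  len=1.3420
  (v9,v8,v1) [+--] → (1.31, 0, 0.7677)–(1.2841, 0.0677977, 0.7677)  len=0.0726

Chained into 1 loop(s):
  loop 1: 10 segments, perimeter = 6.9990
Total perimeter = 6.999


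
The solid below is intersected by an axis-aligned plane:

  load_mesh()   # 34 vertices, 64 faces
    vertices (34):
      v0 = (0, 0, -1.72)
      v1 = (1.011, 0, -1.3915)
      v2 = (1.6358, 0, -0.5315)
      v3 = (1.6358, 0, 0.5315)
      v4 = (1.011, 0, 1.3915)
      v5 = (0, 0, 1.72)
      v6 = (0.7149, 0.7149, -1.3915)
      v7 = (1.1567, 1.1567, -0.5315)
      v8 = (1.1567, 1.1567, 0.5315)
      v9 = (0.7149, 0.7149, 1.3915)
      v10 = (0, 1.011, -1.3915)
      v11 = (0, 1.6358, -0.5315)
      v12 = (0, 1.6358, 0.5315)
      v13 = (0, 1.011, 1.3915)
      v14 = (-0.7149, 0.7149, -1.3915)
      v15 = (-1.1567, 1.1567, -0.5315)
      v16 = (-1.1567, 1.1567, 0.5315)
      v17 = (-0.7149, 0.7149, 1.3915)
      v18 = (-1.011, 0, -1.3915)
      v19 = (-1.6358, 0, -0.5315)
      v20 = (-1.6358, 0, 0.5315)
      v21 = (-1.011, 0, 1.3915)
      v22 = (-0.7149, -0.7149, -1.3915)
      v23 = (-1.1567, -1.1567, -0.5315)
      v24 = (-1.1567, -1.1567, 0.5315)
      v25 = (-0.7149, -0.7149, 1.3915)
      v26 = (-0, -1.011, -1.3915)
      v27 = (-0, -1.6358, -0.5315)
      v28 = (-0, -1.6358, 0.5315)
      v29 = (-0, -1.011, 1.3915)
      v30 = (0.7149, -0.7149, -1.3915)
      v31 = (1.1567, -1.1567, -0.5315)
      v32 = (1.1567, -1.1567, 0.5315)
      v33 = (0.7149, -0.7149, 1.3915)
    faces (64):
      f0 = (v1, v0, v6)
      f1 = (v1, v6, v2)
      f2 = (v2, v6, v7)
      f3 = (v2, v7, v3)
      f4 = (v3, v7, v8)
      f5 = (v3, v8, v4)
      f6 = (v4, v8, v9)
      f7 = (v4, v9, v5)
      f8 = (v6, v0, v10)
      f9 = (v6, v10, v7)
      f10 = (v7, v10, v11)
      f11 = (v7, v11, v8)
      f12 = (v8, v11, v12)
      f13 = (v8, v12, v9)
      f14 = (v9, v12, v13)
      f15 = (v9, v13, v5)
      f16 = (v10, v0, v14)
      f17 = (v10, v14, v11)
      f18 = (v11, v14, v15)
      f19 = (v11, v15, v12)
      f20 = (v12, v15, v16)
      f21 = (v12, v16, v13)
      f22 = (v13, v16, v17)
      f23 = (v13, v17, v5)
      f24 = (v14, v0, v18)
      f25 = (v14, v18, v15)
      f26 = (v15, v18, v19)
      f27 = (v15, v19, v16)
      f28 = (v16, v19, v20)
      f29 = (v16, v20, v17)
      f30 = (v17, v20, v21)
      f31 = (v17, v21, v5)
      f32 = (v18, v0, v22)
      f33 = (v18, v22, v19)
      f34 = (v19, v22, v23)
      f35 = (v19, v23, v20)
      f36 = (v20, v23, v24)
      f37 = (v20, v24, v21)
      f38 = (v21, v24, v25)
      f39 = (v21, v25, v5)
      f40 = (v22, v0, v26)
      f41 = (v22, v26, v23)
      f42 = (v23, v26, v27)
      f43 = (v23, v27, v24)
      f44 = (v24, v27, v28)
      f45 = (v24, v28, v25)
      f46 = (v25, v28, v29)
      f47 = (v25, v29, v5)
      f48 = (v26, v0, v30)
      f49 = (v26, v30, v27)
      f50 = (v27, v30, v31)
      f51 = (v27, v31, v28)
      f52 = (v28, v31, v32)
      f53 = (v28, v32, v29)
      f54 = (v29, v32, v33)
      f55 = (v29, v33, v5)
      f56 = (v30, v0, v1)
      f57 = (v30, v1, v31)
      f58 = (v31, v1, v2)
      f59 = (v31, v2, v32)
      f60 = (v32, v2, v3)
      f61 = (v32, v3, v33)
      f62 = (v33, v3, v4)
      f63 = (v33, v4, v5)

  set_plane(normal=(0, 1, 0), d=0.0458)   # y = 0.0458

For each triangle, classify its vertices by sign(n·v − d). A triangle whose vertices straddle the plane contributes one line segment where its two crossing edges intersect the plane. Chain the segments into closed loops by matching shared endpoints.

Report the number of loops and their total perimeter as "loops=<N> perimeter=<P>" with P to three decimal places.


Straddling triangles (20 of 64):
  (v1,v0,v6) [--+] → (0.0458, 0.0458, -1.69895)–(0.99203, 0.0458, -1.3915)  len=0.9949
  (v1,v6,v2) [-+-] → (0.99203, 0.0458, -1.3915)–(1.5768, 0.0458, -0.586596)  len=0.9949
  (v2,v6,v7) [-++] → (1.5768, 0.0458, -0.586596)–(1.61683, 0.0458, -0.5315)  len=0.0681
  (v2,v7,v3) [-+-] → (1.61683, 0.0458, -0.5315)–(1.61683, 0.0458, 0.48941)  len=1.0209
  (v3,v7,v8) [-++] → (1.61683, 0.0458, 0.48941)–(1.61683, 0.0458, 0.5315)  len=0.0421
  (v3,v8,v4) [-+-] → (1.61683, 0.0458, 0.5315)–(1.01677, 0.0458, 1.35745)  len=1.0209
  (v4,v8,v9) [-++] → (1.01677, 0.0458, 1.35745)–(0.99203, 0.0458, 1.3915)  len=0.0421
  (v4,v9,v5) [-+-] → (0.99203, 0.0458, 1.3915)–(0.0458, 0.0458, 1.69895)  len=0.9949
  (v6,v0,v10) [+-+] → (0.0458, 0.0458, -1.69895)–(0, 0.0458, -1.70512)  len=0.0462
  (v9,v13,v5) [++-] → (0, 0.0458, 1.70512)–(0.0458, 0.0458, 1.69895)  len=0.0462
  (v10,v0,v14) [+-+] → (0, 0.0458, -1.70512)–(-0.0458, 0.0458, -1.69895)  len=0.0462
  (v13,v17,v5) [++-] → (-0.0458, 0.0458, 1.69895)–(0, 0.0458, 1.70512)  len=0.0462
  (v14,v0,v18) [+--] → (-0.0458, 0.0458, -1.69895)–(-0.99203, 0.0458, -1.3915)  len=0.9949
  (v14,v18,v15) [+-+] → (-0.99203, 0.0458, -1.3915)–(-1.01677, 0.0458, -1.35745)  len=0.0421
  (v15,v18,v19) [+--] → (-1.01677, 0.0458, -1.35745)–(-1.61683, 0.0458, -0.5315)  len=1.0209
  (v15,v19,v16) [+-+] → (-1.61683, 0.0458, -0.5315)–(-1.61683, 0.0458, -0.48941)  len=0.0421
  (v16,v19,v20) [+--] → (-1.61683, 0.0458, -0.48941)–(-1.61683, 0.0458, 0.5315)  len=1.0209
  (v16,v20,v17) [+-+] → (-1.61683, 0.0458, 0.5315)–(-1.5768, 0.0458, 0.586596)  len=0.0681
  (v17,v20,v21) [+--] → (-1.5768, 0.0458, 0.586596)–(-0.99203, 0.0458, 1.3915)  len=0.9949
  (v17,v21,v5) [+--] → (-0.99203, 0.0458, 1.3915)–(-0.0458, 0.0458, 1.69895)  len=0.9949

Chained into 1 loop(s):
  loop 1: 20 segments, perimeter = 10.5426
Total perimeter = 10.543

loops=1 perimeter=10.543


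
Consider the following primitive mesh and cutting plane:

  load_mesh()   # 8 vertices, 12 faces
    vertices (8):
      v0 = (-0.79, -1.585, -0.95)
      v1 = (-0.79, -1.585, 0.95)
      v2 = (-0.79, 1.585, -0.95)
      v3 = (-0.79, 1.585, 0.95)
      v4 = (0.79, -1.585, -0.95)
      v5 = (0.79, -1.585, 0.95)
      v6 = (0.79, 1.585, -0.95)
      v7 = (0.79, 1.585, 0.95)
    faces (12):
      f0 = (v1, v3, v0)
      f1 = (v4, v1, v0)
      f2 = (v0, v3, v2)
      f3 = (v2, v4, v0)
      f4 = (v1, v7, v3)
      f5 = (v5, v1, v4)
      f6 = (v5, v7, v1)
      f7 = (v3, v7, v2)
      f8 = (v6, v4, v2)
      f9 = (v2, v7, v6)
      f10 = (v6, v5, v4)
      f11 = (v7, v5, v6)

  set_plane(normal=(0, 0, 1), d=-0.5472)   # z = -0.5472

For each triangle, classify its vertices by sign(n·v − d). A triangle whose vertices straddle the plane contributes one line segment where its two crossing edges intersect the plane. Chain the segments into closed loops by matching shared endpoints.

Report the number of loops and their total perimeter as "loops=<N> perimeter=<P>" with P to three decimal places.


Straddling triangles (8 of 12):
  (v1,v3,v0) [++-] → (-0.79, -0.91296, -0.5472)–(-0.79, -1.585, -0.5472)  len=0.6720
  (v4,v1,v0) [-+-] → (0.45504, -1.585, -0.5472)–(-0.79, -1.585, -0.5472)  len=1.2450
  (v0,v3,v2) [-+-] → (-0.79, -0.91296, -0.5472)–(-0.79, 1.585, -0.5472)  len=2.4980
  (v5,v1,v4) [++-] → (0.45504, -1.585, -0.5472)–(0.79, -1.585, -0.5472)  len=0.3350
  (v3,v7,v2) [++-] → (-0.45504, 1.585, -0.5472)–(-0.79, 1.585, -0.5472)  len=0.3350
  (v2,v7,v6) [-+-] → (-0.45504, 1.585, -0.5472)–(0.79, 1.585, -0.5472)  len=1.2450
  (v6,v5,v4) [-+-] → (0.79, 0.91296, -0.5472)–(0.79, -1.585, -0.5472)  len=2.4980
  (v7,v5,v6) [++-] → (0.79, 0.91296, -0.5472)–(0.79, 1.585, -0.5472)  len=0.6720

Chained into 1 loop(s):
  loop 1: 8 segments, perimeter = 9.5000
Total perimeter = 9.500

loops=1 perimeter=9.500


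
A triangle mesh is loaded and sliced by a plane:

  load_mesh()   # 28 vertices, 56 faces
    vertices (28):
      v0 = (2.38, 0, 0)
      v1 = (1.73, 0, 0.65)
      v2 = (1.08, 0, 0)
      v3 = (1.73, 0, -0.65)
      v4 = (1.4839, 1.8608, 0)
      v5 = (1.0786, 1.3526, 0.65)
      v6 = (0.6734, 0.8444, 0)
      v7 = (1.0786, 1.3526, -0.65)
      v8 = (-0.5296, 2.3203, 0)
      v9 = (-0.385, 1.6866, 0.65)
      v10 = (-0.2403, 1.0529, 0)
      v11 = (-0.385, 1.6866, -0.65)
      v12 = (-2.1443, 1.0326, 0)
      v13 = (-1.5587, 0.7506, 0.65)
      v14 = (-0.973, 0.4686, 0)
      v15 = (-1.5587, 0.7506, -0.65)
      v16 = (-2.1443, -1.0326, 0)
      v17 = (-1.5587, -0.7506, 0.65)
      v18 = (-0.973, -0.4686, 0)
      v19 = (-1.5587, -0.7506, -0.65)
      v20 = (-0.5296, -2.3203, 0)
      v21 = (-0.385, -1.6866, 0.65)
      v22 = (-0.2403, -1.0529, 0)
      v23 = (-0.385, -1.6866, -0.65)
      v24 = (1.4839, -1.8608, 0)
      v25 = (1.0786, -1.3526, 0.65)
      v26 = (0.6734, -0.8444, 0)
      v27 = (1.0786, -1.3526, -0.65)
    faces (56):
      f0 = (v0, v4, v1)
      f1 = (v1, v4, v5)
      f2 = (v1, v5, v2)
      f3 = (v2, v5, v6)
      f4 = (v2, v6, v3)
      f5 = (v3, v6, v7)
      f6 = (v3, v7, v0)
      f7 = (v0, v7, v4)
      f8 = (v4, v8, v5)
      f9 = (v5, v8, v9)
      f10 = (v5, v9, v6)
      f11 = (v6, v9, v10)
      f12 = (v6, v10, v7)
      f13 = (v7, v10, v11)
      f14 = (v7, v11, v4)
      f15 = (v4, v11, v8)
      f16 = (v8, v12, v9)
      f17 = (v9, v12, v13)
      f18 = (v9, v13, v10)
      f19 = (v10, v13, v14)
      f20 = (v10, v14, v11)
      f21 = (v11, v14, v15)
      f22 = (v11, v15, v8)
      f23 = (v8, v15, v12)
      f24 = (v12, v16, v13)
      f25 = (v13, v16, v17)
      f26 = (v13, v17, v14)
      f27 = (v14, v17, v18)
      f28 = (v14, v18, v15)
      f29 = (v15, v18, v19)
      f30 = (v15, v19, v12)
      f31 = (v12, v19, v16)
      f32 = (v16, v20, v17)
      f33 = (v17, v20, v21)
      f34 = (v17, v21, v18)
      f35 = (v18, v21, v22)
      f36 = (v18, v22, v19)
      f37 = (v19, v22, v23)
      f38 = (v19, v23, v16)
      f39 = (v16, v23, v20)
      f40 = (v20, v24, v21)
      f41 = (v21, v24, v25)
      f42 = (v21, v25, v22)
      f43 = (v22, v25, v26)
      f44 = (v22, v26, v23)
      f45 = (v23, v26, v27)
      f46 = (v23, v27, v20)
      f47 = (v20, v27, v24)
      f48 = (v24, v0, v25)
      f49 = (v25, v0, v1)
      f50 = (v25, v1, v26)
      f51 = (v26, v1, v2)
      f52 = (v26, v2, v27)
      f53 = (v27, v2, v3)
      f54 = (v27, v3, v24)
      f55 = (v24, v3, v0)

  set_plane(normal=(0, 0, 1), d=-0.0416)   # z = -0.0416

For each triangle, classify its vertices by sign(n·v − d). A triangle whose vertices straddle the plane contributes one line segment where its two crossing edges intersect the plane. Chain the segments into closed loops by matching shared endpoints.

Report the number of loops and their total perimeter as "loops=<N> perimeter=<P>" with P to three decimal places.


Straddling triangles (28 of 56):
  (v2,v6,v3) [++-] → (0.741022, 0.790358, -0.0416)–(1.1216, 0, -0.0416)  len=0.8772
  (v3,v6,v7) [-+-] → (0.741022, 0.790358, -0.0416)–(0.699333, 0.876925, -0.0416)  len=0.0961
  (v3,v7,v0) [--+] → (2.29671, 0.0865664, -0.0416)–(2.3384, 0, -0.0416)  len=0.0961
  (v0,v7,v4) [+-+] → (2.29671, 0.0865664, -0.0416)–(1.45796, 1.82828, -0.0416)  len=1.9331
  (v6,v10,v7) [++-] → (-0.15589, 1.07208, -0.0416)–(0.699333, 0.876925, -0.0416)  len=0.8772
  (v7,v10,v11) [-+-] → (-0.15589, 1.07208, -0.0416)–(-0.249561, 1.09346, -0.0416)  len=0.0961
  (v7,v11,v4) [--+] → (1.36429, 1.84965, -0.0416)–(1.45796, 1.82828, -0.0416)  len=0.0961
  (v4,v11,v8) [+-+] → (1.36429, 1.84965, -0.0416)–(-0.520346, 2.27974, -0.0416)  len=1.9331
  (v10,v14,v11) [++-] → (-0.935368, 0.546552, -0.0416)–(-0.249561, 1.09346, -0.0416)  len=0.8772
  (v11,v14,v15) [-+-] → (-0.935368, 0.546552, -0.0416)–(-1.01048, 0.486648, -0.0416)  len=0.0961
  (v11,v15,v8) [--+] → (-0.595462, 2.21984, -0.0416)–(-0.520346, 2.27974, -0.0416)  len=0.0961
  (v8,v15,v12) [+-+] → (-0.595462, 2.21984, -0.0416)–(-2.10682, 1.01455, -0.0416)  len=1.9331
  (v14,v18,v15) [++-] → (-1.01048, -0.390571, -0.0416)–(-1.01048, 0.486648, -0.0416)  len=0.8772
  (v15,v18,v19) [-+-] → (-1.01048, -0.390571, -0.0416)–(-1.01048, -0.486648, -0.0416)  len=0.0961
  (v15,v19,v12) [--+] → (-2.10682, 0.918475, -0.0416)–(-2.10682, 1.01455, -0.0416)  len=0.0961
  (v12,v19,v16) [+-+] → (-2.10682, 0.918475, -0.0416)–(-2.10682, -1.01455, -0.0416)  len=1.9330
  (v18,v22,v19) [++-] → (-0.324678, -1.03355, -0.0416)–(-1.01048, -0.486648, -0.0416)  len=0.8772
  (v19,v22,v23) [-+-] → (-0.324678, -1.03355, -0.0416)–(-0.249561, -1.09346, -0.0416)  len=0.0961
  (v19,v23,v16) [--+] → (-2.0317, -1.07446, -0.0416)–(-2.10682, -1.01455, -0.0416)  len=0.0961
  (v16,v23,v20) [+-+] → (-2.0317, -1.07446, -0.0416)–(-0.520346, -2.27974, -0.0416)  len=1.9331
  (v22,v26,v23) [++-] → (0.605662, -0.898301, -0.0416)–(-0.249561, -1.09346, -0.0416)  len=0.8772
  (v23,v26,v27) [-+-] → (0.605662, -0.898301, -0.0416)–(0.699333, -0.876925, -0.0416)  len=0.0961
  (v23,v27,v20) [--+] → (-0.426675, -2.25837, -0.0416)–(-0.520346, -2.27974, -0.0416)  len=0.0961
  (v20,v27,v24) [+-+] → (-0.426675, -2.25837, -0.0416)–(1.45796, -1.82828, -0.0416)  len=1.9331
  (v26,v2,v27) [++-] → (1.07991, -0.0865664, -0.0416)–(0.699333, -0.876925, -0.0416)  len=0.8772
  (v27,v2,v3) [-+-] → (1.07991, -0.0865664, -0.0416)–(1.1216, 0, -0.0416)  len=0.0961
  (v27,v3,v24) [--+] → (1.49965, -1.74171, -0.0416)–(1.45796, -1.82828, -0.0416)  len=0.0961
  (v24,v3,v0) [+-+] → (1.49965, -1.74171, -0.0416)–(2.3384, 0, -0.0416)  len=1.9331

Chained into 2 loop(s):
  loop 1: 14 segments, perimeter = 6.8130
  loop 2: 14 segments, perimeter = 14.2043
Total perimeter = 21.017

loops=2 perimeter=21.017
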